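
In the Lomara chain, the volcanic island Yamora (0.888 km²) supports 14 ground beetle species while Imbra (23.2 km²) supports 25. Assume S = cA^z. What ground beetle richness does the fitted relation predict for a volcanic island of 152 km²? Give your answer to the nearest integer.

z = ln(25/14) / ln(23.2/0.888) = 0.5798 / 3.2629 = 0.1777
c = 14 / 0.888^0.1777 = 14 / 0.9791 = 14.3
S₃ = 14.3 × 152^0.1777 = 14.3 × 2.442 ≈ 34.91

35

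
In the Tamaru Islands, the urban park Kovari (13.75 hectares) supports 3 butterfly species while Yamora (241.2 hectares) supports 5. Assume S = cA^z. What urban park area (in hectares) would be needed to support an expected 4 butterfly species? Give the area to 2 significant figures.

z = ln(5/3) / ln(241.2/13.75) = 0.5108 / 2.8646 = 0.1783
c = 3 / 13.75^0.1783 = 3 / 1.596 = 1.88
A = (4/1.88)^(1/0.1783) ⇒ ln A = ln(2.128)/0.1783 = 4.2343
A = e^4.2343 ≈ 69.01 hectares

69 hectares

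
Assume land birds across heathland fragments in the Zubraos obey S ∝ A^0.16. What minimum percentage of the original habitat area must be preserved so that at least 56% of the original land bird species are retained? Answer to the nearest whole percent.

Need (A_new/A_old)^0.16 = 0.56, so A_new/A_old = 0.56^(1/0.16) = 0.56^6.25
ln(A_new/A_old) = ln 0.56 / 0.16 = -0.5798 / 0.16 = -3.6239
A_new/A_old = e^-3.6239 ≈ 0.02668

3%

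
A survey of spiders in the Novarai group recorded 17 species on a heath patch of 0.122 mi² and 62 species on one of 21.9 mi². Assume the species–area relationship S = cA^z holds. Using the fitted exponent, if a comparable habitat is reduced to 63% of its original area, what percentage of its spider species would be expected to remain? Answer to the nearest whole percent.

z = ln(62/17) / ln(21.9/0.122) = 1.2939 / 5.1902 = 0.2493
S_new/S_old = (A_new/A_old)^z = 0.63^0.2493 = exp(0.2493 × -0.4620) = 0.8912

89%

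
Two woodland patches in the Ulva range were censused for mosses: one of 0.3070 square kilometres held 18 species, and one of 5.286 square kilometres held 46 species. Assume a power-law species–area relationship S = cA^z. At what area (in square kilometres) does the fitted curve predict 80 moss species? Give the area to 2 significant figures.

28 square kilometres

z = ln(46/18) / ln(5.286/0.307) = 0.9383 / 2.8460 = 0.3297
c = 18 / 0.307^0.3297 = 18 / 0.6775 = 26.57
A = (80/26.57)^(1/0.3297) ⇒ ln A = ln(3.011)/0.3297 = 3.3436
A = e^3.3436 ≈ 28.32 square kilometres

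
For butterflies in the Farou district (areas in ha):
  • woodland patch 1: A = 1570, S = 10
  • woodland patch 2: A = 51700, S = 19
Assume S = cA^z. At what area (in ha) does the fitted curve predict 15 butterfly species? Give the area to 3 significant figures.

14300 ha

z = ln(19/10) / ln(51700/1570) = 0.6419 / 3.4944 = 0.1837
c = 10 / 1570^0.1837 = 10 / 3.864 = 2.588
A = (15/2.588)^(1/0.1837) ⇒ ln A = ln(5.796)/0.1837 = 9.5663
A = e^9.5663 ≈ 14275 ha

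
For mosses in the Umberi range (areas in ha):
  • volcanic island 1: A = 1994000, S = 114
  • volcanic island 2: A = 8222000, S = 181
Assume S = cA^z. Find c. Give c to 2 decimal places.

1.00

z = ln(S₂/S₁) / ln(A₂/A₁) = ln(181/114) / ln(8222000/1994000) = 0.4623 / 1.4167 = 0.3263
c = S₁ / A₁^z = 114 / 1994000^0.3263 = 114 / 113.7 = 1.003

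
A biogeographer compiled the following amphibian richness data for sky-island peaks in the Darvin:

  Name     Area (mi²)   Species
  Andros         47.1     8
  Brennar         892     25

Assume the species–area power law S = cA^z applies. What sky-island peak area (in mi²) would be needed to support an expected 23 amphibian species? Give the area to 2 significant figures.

z = ln(25/8) / ln(892/47.1) = 1.1394 / 2.9412 = 0.3874
c = 8 / 47.1^0.3874 = 8 / 4.448 = 1.799
A = (23/1.799)^(1/0.3874) ⇒ ln A = ln(12.79)/0.3874 = 6.5782
A = e^6.5782 ≈ 719.3 mi²

720 mi²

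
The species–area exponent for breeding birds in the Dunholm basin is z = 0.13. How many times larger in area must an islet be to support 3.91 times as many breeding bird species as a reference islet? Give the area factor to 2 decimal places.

(A₂/A₁)^0.13 = 3.91, so A₂/A₁ = 3.91^(1/0.13) = 3.91^7.692
ln(A₂/A₁) = ln 3.91 / 0.13 = 1.3635 / 0.13 = 10.4887
A₂/A₁ = e^10.4887 ≈ 35909

35909.21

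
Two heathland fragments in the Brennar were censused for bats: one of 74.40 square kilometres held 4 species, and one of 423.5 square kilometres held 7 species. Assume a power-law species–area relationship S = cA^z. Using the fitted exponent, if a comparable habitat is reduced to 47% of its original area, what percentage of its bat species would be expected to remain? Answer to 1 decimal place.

z = ln(7/4) / ln(423.5/74.4) = 0.5596 / 1.7391 = 0.3218
S_new/S_old = (A_new/A_old)^z = 0.47^0.3218 = exp(0.3218 × -0.7550) = 0.7843

78.4%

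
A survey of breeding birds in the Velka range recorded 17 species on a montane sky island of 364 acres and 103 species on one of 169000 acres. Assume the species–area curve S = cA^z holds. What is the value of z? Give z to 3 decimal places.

0.293

Taking logs: ln S = ln c + z ln A, so z = (ln S₂ − ln S₁)/(ln A₂ − ln A₁).
z = ln(103/17) / ln(169000/364) = ln(6.059) / ln(464.3) = 1.8015 / 6.1405 = 0.2934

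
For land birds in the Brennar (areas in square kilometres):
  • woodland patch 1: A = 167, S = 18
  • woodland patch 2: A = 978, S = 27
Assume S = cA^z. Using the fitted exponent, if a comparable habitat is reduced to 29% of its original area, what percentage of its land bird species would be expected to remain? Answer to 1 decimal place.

z = ln(27/18) / ln(978/167) = 0.4055 / 1.7675 = 0.2294
S_new/S_old = (A_new/A_old)^z = 0.29^0.2294 = exp(0.2294 × -1.2379) = 0.7528

75.3%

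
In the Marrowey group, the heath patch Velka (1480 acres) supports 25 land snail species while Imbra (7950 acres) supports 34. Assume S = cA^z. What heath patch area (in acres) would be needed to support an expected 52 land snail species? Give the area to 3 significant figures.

81100 acres

z = ln(34/25) / ln(7950/1480) = 0.3075 / 1.6811 = 0.1829
c = 25 / 1480^0.1829 = 25 / 3.801 = 6.578
A = (52/6.578)^(1/0.1829) ⇒ ln A = ln(7.905)/0.1829 = 11.3039
A = e^11.3039 ≈ 81139 acres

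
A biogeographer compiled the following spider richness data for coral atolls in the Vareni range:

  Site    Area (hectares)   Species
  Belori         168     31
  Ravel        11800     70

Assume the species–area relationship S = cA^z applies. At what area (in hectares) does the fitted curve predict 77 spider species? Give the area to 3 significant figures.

19400 hectares

z = ln(70/31) / ln(11800/168) = 0.8145 / 4.2519 = 0.1916
c = 31 / 168^0.1916 = 31 / 2.669 = 11.62
A = (77/11.62)^(1/0.1916) ⇒ ln A = ln(6.629)/0.1916 = 9.8734
A = e^9.8734 ≈ 19407 hectares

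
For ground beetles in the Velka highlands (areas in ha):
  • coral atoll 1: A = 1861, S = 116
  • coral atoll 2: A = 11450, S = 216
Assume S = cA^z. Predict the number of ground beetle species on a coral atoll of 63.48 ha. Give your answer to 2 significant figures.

37

z = ln(216/116) / ln(11450/1861) = 0.6217 / 1.8169 = 0.3422
c = 116 / 1861^0.3422 = 116 / 13.15 = 8.823
S₃ = 8.823 × 63.48^0.3422 = 8.823 × 4.138 ≈ 36.51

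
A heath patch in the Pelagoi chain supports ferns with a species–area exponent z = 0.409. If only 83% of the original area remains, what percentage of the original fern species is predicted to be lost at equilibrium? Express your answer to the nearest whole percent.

7%

S_new/S_old = (A_new/A_old)^z = 0.83^0.409
= exp(0.409 × ln 0.83) = exp(0.409 × -0.1863) = exp(-0.0762) ≈ 0.9266
Fraction lost = 1 − 0.9266 = 0.07338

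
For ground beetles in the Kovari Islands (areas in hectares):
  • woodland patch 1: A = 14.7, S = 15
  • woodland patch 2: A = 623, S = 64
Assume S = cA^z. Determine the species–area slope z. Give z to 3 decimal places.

Taking logs: ln S = ln c + z ln A, so z = (ln S₂ − ln S₁)/(ln A₂ − ln A₁).
z = ln(64/15) / ln(623/14.7) = ln(4.267) / ln(42.38) = 1.4508 / 3.7467 = 0.3872

0.387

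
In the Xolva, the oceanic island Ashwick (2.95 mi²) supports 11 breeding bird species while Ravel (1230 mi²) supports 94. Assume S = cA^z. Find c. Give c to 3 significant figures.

z = ln(S₂/S₁) / ln(A₂/A₁) = ln(94/11) / ln(1230/2.95) = 2.1454 / 6.0330 = 0.3556
c = S₁ / A₁^z = 11 / 2.95^0.3556 = 11 / 1.469 = 7.487

7.49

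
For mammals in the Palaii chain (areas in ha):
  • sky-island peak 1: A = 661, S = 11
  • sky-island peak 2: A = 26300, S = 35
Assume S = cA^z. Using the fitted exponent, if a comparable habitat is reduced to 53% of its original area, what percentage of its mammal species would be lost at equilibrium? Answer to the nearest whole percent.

z = ln(35/11) / ln(26300/661) = 1.1575 / 3.6836 = 0.3142
S_new/S_old = (A_new/A_old)^z = 0.53^0.3142 = exp(0.3142 × -0.6349) = 0.8191
Fraction lost = 1 − 0.8191 = 0.1809

18%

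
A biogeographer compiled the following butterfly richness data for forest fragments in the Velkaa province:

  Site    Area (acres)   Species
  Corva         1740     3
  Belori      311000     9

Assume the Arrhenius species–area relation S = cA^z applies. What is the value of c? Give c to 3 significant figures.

0.617

z = ln(S₂/S₁) / ln(A₂/A₁) = ln(9/3) / ln(311000/1740) = 1.0986 / 5.1859 = 0.2118
c = S₁ / A₁^z = 3 / 1740^0.2118 = 3 / 4.858 = 0.6175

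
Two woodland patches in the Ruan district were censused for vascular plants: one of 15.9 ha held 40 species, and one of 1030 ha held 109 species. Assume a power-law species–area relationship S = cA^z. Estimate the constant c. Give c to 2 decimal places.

z = ln(S₂/S₁) / ln(A₂/A₁) = ln(109/40) / ln(1030/15.9) = 1.0025 / 4.1710 = 0.2403
c = S₁ / A₁^z = 40 / 15.9^0.2403 = 40 / 1.944 = 20.57

20.57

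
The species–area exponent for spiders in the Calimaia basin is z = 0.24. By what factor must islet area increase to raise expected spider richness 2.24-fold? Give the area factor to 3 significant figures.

(A₂/A₁)^0.24 = 2.24, so A₂/A₁ = 2.24^(1/0.24) = 2.24^4.167
ln(A₂/A₁) = ln 2.24 / 0.24 = 0.8065 / 0.24 = 3.3603
A₂/A₁ = e^3.3603 ≈ 28.8

28.8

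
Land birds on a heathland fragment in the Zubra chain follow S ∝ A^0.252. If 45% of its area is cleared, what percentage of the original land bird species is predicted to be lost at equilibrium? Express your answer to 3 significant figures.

14.0%

S_new/S_old = (A_new/A_old)^z = 0.55^0.252
= exp(0.252 × ln 0.55) = exp(0.252 × -0.5978) = exp(-0.1507) ≈ 0.8601
Fraction lost = 1 − 0.8601 = 0.1399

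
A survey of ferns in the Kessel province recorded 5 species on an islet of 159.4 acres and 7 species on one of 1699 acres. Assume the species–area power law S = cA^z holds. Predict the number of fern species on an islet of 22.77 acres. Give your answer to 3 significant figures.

z = ln(7/5) / ln(1699/159.4) = 0.3365 / 2.3664 = 0.1422
c = 5 / 159.4^0.1422 = 5 / 2.057 = 2.431
S₃ = 2.431 × 22.77^0.1422 = 2.431 × 1.56 ≈ 3.791

3.79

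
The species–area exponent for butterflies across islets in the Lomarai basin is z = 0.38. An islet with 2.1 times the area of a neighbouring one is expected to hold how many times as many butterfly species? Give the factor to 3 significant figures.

1.33

S₂/S₁ = (A₂/A₁)^z = 2.1^0.38
ln(S₂/S₁) = 0.38 × ln 2.1 = 0.38 × 0.7419 = 0.2819
S₂/S₁ = e^0.2819 ≈ 1.326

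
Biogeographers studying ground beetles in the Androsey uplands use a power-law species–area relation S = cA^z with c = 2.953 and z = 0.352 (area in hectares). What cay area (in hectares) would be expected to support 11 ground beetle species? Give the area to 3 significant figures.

41.9 hectares

11 = 2.953 × A^0.352  ⇒  A^0.352 = 11/2.953 = 3.725
ln A = ln(3.725) / 0.352 = 1.3151 / 0.352 = 3.7360
A = e^3.7360 ≈ 41.93 hectares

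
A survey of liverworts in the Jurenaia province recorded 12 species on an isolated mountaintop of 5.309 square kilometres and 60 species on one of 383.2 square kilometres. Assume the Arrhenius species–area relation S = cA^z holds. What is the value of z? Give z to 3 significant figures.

Taking logs: ln S = ln c + z ln A, so z = (ln S₂ − ln S₁)/(ln A₂ − ln A₁).
z = ln(60/12) / ln(383.2/5.309) = ln(5) / ln(72.18) = 1.6094 / 4.2792 = 0.3761

0.376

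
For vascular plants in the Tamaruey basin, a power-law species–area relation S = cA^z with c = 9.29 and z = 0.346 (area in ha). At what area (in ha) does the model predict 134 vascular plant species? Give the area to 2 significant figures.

2200 ha

134 = 9.29 × A^0.346  ⇒  A^0.346 = 134/9.29 = 14.42
ln A = ln(14.42) / 0.346 = 2.6689 / 0.346 = 7.7136
A = e^7.7136 ≈ 2239 ha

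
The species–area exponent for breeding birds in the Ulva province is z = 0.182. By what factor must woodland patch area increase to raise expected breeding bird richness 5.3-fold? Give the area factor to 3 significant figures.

(A₂/A₁)^0.182 = 5.3, so A₂/A₁ = 5.3^(1/0.182) = 5.3^5.495
ln(A₂/A₁) = ln 5.3 / 0.182 = 1.6677 / 0.182 = 9.1632
A₂/A₁ = e^9.1632 ≈ 9540

9540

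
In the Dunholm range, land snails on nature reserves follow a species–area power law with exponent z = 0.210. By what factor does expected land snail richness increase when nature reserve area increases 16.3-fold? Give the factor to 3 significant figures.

1.80

S₂/S₁ = (A₂/A₁)^z = 16.3^0.21
ln(S₂/S₁) = 0.21 × ln 16.3 = 0.21 × 2.7912 = 0.5861
S₂/S₁ = e^0.5861 ≈ 1.797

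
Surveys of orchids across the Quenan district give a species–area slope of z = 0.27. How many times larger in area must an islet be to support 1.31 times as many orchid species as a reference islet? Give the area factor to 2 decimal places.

(A₂/A₁)^0.27 = 1.31, so A₂/A₁ = 1.31^(1/0.27) = 1.31^3.704
ln(A₂/A₁) = ln 1.31 / 0.27 = 0.2700 / 0.27 = 1.0001
A₂/A₁ = e^1.0001 ≈ 2.719

2.72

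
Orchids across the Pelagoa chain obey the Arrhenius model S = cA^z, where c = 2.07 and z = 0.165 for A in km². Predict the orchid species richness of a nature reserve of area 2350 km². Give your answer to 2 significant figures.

7.5

S = 2.07 × 2350^0.165
ln S = ln 2.07 + 0.165 × ln 2350 = 0.7275 + 0.165 × 7.7622 = 2.0083
S = e^2.0083 ≈ 7.451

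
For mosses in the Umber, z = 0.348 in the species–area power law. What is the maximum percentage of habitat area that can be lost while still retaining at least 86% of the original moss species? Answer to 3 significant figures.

Need (A_new/A_old)^0.348 = 0.86, so A_new/A_old = 0.86^(1/0.348) = 0.86^2.874
ln(A_new/A_old) = ln 0.86 / 0.348 = -0.1508 / 0.348 = -0.4334
A_new/A_old = e^-0.4334 ≈ 0.6483
Fraction that can be lost = 1 − 0.6483 = 0.3517

35.2%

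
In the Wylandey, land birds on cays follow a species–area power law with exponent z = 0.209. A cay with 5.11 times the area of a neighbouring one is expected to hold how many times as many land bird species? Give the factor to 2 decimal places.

S₂/S₁ = (A₂/A₁)^z = 5.11^0.209
ln(S₂/S₁) = 0.209 × ln 5.11 = 0.209 × 1.6312 = 0.3409
S₂/S₁ = e^0.3409 ≈ 1.406

1.41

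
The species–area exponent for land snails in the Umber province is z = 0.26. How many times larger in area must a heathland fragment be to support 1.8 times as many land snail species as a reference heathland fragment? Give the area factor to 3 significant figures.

9.59

(A₂/A₁)^0.26 = 1.8, so A₂/A₁ = 1.8^(1/0.26) = 1.8^3.846
ln(A₂/A₁) = ln 1.8 / 0.26 = 0.5878 / 0.26 = 2.2607
A₂/A₁ = e^2.2607 ≈ 9.59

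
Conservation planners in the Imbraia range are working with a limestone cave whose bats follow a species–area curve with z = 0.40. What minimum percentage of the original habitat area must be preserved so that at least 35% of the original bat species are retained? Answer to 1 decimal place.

Need (A_new/A_old)^0.4 = 0.35, so A_new/A_old = 0.35^(1/0.4) = 0.35^2.5
ln(A_new/A_old) = ln 0.35 / 0.4 = -1.0498 / 0.4 = -2.6246
A_new/A_old = e^-2.6246 ≈ 0.07247

7.2%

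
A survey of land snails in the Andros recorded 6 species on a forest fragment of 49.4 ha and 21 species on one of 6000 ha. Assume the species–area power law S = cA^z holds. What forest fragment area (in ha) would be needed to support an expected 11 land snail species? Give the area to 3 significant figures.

504 ha

z = ln(21/6) / ln(6000/49.4) = 1.2528 / 4.7996 = 0.2610
c = 6 / 49.4^0.2610 = 6 / 2.768 = 2.168
A = (11/2.168)^(1/0.2610) ⇒ ln A = ln(5.074)/0.2610 = 6.2222
A = e^6.2222 ≈ 503.8 ha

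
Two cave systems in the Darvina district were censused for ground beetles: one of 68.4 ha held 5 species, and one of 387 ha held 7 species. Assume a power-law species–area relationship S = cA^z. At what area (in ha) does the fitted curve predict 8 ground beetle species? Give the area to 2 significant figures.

z = ln(7/5) / ln(387/68.4) = 0.3365 / 1.7331 = 0.1942
c = 5 / 68.4^0.1942 = 5 / 2.271 = 2.201
A = (8/2.201)^(1/0.1942) ⇒ ln A = ln(3.634)/0.1942 = 6.6462
A = e^6.6462 ≈ 769.9 ha

770 ha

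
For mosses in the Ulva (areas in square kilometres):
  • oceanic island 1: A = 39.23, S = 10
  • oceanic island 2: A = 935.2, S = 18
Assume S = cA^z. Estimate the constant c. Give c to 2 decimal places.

z = ln(S₂/S₁) / ln(A₂/A₁) = ln(18/10) / ln(935.2/39.23) = 0.5878 / 3.1713 = 0.1853
c = S₁ / A₁^z = 10 / 39.23^0.1853 = 10 / 1.974 = 5.066

5.07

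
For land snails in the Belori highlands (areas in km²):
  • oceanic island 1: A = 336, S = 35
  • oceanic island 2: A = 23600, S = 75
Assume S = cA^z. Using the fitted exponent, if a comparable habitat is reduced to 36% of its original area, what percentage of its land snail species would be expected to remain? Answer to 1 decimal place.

83.3%

z = ln(75/35) / ln(23600/336) = 0.7621 / 4.2519 = 0.1792
S_new/S_old = (A_new/A_old)^z = 0.36^0.1792 = exp(0.1792 × -1.0217) = 0.8327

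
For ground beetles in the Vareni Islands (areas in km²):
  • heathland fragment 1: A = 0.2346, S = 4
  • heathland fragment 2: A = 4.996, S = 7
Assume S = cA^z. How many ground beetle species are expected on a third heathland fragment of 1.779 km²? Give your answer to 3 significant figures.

z = ln(7/4) / ln(4.996/0.2346) = 0.5596 / 3.0585 = 0.1830
c = 4 / 0.2346^0.1830 = 4 / 0.767 = 5.215
S₃ = 5.215 × 1.779^0.1830 = 5.215 × 1.111 ≈ 5.795

5.79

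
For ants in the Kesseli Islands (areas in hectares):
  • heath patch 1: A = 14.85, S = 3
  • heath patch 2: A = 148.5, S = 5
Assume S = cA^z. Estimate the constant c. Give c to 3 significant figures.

1.65

z = ln(S₂/S₁) / ln(A₂/A₁) = ln(5/3) / ln(148.5/14.85) = 0.5108 / 2.3026 = 0.2218
c = S₁ / A₁^z = 3 / 14.85^0.2218 = 3 / 1.819 = 1.649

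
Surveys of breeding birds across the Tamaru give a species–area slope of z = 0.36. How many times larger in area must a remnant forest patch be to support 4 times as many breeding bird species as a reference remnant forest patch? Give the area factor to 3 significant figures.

47.0

(A₂/A₁)^0.36 = 4, so A₂/A₁ = 4^(1/0.36) = 4^2.778
ln(A₂/A₁) = ln 4 / 0.36 = 1.3863 / 0.36 = 3.8508
A₂/A₁ = e^3.8508 ≈ 47.03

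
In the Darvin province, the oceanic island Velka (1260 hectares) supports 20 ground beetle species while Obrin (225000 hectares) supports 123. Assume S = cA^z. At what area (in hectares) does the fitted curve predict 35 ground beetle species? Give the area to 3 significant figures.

6220 hectares

z = ln(123/20) / ln(225000/1260) = 1.8165 / 5.1850 = 0.3503
c = 20 / 1260^0.3503 = 20 / 12.19 = 1.64
A = (35/1.64)^(1/0.3503) ⇒ ln A = ln(21.34)/0.3503 = 8.7363
A = e^8.7363 ≈ 6225 hectares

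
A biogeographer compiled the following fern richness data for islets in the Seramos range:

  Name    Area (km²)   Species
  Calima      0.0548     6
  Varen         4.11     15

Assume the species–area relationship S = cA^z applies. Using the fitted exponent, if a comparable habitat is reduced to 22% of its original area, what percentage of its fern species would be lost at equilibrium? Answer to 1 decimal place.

z = ln(15/6) / ln(4.11/0.0548) = 0.9163 / 4.3175 = 0.2122
S_new/S_old = (A_new/A_old)^z = 0.22^0.2122 = exp(0.2122 × -1.5141) = 0.7252
Fraction lost = 1 − 0.7252 = 0.2748

27.5%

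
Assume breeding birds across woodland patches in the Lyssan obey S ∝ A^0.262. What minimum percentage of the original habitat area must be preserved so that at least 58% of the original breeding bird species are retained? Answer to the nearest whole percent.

Need (A_new/A_old)^0.262 = 0.58, so A_new/A_old = 0.58^(1/0.262) = 0.58^3.817
ln(A_new/A_old) = ln 0.58 / 0.262 = -0.5447 / 0.262 = -2.0791
A_new/A_old = e^-2.0791 ≈ 0.125

13%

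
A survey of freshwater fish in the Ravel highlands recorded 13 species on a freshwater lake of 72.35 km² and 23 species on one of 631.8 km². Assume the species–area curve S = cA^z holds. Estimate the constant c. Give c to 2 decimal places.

4.21

z = ln(S₂/S₁) / ln(A₂/A₁) = ln(23/13) / ln(631.8/72.35) = 0.5705 / 2.1671 = 0.2633
c = S₁ / A₁^z = 13 / 72.35^0.2633 = 13 / 3.087 = 4.211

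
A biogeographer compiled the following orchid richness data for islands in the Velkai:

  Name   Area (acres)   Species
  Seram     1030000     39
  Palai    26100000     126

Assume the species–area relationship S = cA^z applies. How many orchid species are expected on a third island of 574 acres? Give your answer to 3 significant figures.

z = ln(126/39) / ln(26100000/1030000) = 1.1727 / 3.2324 = 0.3628
c = 39 / 1030000^0.3628 = 39 / 151.9 = 0.2568
S₃ = 0.2568 × 574^0.3628 = 0.2568 × 10.02 ≈ 2.574

2.57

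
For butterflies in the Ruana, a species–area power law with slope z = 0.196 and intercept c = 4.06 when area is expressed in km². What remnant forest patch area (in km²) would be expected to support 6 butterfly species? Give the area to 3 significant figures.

7.34 km²

6 = 4.06 × A^0.196  ⇒  A^0.196 = 6/4.06 = 1.478
ln A = ln(1.478) / 0.196 = 0.3906 / 0.196 = 1.9927
A = e^1.9927 ≈ 7.336 km²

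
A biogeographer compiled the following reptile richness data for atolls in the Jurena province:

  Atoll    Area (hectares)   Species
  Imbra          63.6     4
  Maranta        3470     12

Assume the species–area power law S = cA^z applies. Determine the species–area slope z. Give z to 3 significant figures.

0.275

Taking logs: ln S = ln c + z ln A, so z = (ln S₂ − ln S₁)/(ln A₂ − ln A₁).
z = ln(12/4) / ln(3470/63.6) = ln(3) / ln(54.56) = 1.0986 / 3.9993 = 0.2747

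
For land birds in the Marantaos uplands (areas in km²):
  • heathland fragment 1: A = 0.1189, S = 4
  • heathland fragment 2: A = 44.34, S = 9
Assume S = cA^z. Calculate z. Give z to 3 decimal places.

Taking logs: ln S = ln c + z ln A, so z = (ln S₂ − ln S₁)/(ln A₂ − ln A₁).
z = ln(9/4) / ln(44.34/0.1189) = ln(2.25) / ln(372.9) = 0.8109 / 5.9214 = 0.1370

0.137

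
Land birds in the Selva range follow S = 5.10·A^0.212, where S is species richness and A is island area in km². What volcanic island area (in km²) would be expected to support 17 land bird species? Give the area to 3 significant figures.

17 = 5.1 × A^0.212  ⇒  A^0.212 = 17/5.1 = 3.333
ln A = ln(3.333) / 0.212 = 1.2040 / 0.212 = 5.6791
A = e^5.6791 ≈ 292.7 km²

293 km²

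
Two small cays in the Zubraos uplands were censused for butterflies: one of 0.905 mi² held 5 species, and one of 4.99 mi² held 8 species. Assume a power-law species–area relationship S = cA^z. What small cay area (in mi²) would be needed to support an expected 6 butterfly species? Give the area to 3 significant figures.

z = ln(8/5) / ln(4.99/0.905) = 0.4700 / 1.7073 = 0.2753
c = 5 / 0.905^0.2753 = 5 / 0.9729 = 5.139
A = (6/5.139)^(1/0.2753) ⇒ ln A = ln(1.167)/0.2753 = 0.5625
A = e^0.5625 ≈ 1.755 mi²

1.75 mi²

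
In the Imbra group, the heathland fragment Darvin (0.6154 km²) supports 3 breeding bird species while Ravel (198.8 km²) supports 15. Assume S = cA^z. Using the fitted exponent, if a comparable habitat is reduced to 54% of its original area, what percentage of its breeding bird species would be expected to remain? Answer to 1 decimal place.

84.2%

z = ln(15/3) / ln(198.8/0.6154) = 1.6094 / 5.7778 = 0.2786
S_new/S_old = (A_new/A_old)^z = 0.54^0.2786 = exp(0.2786 × -0.6162) = 0.8423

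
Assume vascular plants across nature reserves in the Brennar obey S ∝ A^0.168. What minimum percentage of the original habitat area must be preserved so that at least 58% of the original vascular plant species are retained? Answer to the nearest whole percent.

Need (A_new/A_old)^0.168 = 0.58, so A_new/A_old = 0.58^(1/0.168) = 0.58^5.952
ln(A_new/A_old) = ln 0.58 / 0.168 = -0.5447 / 0.168 = -3.2424
A_new/A_old = e^-3.2424 ≈ 0.03907

4%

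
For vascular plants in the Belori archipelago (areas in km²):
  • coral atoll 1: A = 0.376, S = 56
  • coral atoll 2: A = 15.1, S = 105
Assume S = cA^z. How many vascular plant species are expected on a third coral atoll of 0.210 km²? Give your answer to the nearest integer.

z = ln(105/56) / ln(15.1/0.376) = 0.6286 / 3.6929 = 0.1702
c = 56 / 0.376^0.1702 = 56 / 0.8466 = 66.15
S₃ = 66.15 × 0.21^0.1702 = 66.15 × 0.7667 ≈ 50.71

51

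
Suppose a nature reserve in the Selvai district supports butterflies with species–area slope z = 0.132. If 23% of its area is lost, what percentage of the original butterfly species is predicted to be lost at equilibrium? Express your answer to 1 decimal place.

3.4%

S_new/S_old = (A_new/A_old)^z = 0.77^0.132
= exp(0.132 × ln 0.77) = exp(0.132 × -0.2614) = exp(-0.0345) ≈ 0.9661
Fraction lost = 1 − 0.9661 = 0.03391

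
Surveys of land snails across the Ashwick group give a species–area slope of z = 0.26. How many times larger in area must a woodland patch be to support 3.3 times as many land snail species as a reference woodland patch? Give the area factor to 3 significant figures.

(A₂/A₁)^0.26 = 3.3, so A₂/A₁ = 3.3^(1/0.26) = 3.3^3.846
ln(A₂/A₁) = ln 3.3 / 0.26 = 1.1939 / 0.26 = 4.5920
A₂/A₁ = e^4.5920 ≈ 98.69

98.7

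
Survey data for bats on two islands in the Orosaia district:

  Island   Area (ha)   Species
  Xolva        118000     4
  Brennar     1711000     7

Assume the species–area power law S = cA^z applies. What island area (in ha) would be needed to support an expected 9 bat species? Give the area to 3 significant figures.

5690000 ha

z = ln(7/4) / ln(1711000/118000) = 0.5596 / 2.6741 = 0.2093
c = 4 / 118000^0.2093 = 4 / 11.52 = 0.3473
A = (9/0.3473)^(1/0.2093) ⇒ ln A = ln(25.92)/0.2093 = 15.5535
A = e^15.5535 ≈ 5685932 ha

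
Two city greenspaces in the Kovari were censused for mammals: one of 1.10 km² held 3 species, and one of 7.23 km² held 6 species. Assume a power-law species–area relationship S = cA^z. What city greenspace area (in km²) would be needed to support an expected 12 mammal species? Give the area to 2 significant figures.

48 km²

z = ln(6/3) / ln(7.23/1.1) = 0.6931 / 1.8829 = 0.3681
c = 3 / 1.1^0.3681 = 3 / 1.036 = 2.897
A = (12/2.897)^(1/0.3681) ⇒ ln A = ln(4.143)/0.3681 = 3.8612
A = e^3.8612 ≈ 47.52 km²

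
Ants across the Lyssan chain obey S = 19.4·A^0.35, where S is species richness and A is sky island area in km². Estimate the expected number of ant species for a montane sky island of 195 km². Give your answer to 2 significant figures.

S = 19.4 × 195^0.35
ln S = ln 19.4 + 0.35 × ln 195 = 2.9653 + 0.35 × 5.2730 = 4.8108
S = e^4.8108 ≈ 122.8

120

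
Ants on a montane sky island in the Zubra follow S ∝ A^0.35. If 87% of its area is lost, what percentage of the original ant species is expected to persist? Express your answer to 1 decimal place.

S_new/S_old = (A_new/A_old)^z = 0.13^0.35
= exp(0.35 × ln 0.13) = exp(0.35 × -2.0402) = exp(-0.7141) ≈ 0.4896

49.0%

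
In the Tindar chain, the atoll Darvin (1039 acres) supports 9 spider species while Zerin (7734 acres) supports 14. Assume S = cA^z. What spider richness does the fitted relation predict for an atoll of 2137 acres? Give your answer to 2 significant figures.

11

z = ln(14/9) / ln(7734/1039) = 0.4418 / 2.0074 = 0.2201
c = 9 / 1039^0.2201 = 9 / 4.613 = 1.951
S₃ = 1.951 × 2137^0.2201 = 1.951 × 5.406 ≈ 10.55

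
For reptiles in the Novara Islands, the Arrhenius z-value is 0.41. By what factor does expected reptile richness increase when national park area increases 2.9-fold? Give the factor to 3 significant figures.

1.55

S₂/S₁ = (A₂/A₁)^z = 2.9^0.41
ln(S₂/S₁) = 0.41 × ln 2.9 = 0.41 × 1.0647 = 0.4365
S₂/S₁ = e^0.4365 ≈ 1.547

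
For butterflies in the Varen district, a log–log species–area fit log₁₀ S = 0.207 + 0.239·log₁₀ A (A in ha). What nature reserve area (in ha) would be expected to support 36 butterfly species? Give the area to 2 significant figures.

440000 ha

36 = 1.611 × A^0.239  ⇒  A^0.239 = 36/1.611 = 22.35
ln A = ln(22.35) / 0.239 = 3.1069 / 0.239 = 12.9995
A = e^12.9995 ≈ 442198 ha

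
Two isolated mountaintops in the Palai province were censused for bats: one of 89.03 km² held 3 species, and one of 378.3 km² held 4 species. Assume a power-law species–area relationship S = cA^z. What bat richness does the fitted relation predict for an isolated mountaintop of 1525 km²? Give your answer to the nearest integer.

5

z = ln(4/3) / ln(378.3/89.03) = 0.2877 / 1.4467 = 0.1989
c = 3 / 89.03^0.1989 = 3 / 2.442 = 1.229
S₃ = 1.229 × 1525^0.1989 = 1.229 × 4.295 ≈ 5.278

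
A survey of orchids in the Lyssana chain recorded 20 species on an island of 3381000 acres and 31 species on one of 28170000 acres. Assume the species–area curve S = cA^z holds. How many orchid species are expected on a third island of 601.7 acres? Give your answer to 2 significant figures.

3.4

z = ln(31/20) / ln(28170000/3381000) = 0.4383 / 2.1201 = 0.2067
c = 20 / 3381000^0.2067 = 20 / 22.37 = 0.8941
S₃ = 0.8941 × 601.7^0.2067 = 0.8941 × 3.754 ≈ 3.357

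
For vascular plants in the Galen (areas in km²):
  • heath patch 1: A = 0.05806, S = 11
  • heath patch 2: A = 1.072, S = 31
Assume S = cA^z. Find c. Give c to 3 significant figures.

30.2

z = ln(S₂/S₁) / ln(A₂/A₁) = ln(31/11) / ln(1.072/0.05806) = 1.0361 / 2.9158 = 0.3553
c = S₁ / A₁^z = 11 / 0.05806^0.3553 = 11 / 0.3637 = 30.24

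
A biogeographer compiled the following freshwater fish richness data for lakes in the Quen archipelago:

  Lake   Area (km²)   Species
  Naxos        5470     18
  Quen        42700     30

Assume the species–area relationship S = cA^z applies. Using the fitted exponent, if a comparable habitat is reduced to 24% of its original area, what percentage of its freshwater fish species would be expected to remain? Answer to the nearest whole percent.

z = ln(30/18) / ln(42700/5470) = 0.5108 / 2.0549 = 0.2486
S_new/S_old = (A_new/A_old)^z = 0.24^0.2486 = exp(0.2486 × -1.4271) = 0.7013

70%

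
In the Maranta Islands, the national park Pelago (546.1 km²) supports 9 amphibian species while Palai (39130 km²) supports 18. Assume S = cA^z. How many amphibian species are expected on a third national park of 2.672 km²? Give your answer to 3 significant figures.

z = ln(18/9) / ln(39130/546.1) = 0.6931 / 4.2718 = 0.1623
c = 9 / 546.1^0.1623 = 9 / 2.781 = 3.237
S₃ = 3.237 × 2.672^0.1623 = 3.237 × 1.173 ≈ 3.796

3.80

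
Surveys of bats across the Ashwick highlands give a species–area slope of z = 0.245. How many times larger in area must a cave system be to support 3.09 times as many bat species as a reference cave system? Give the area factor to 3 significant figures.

(A₂/A₁)^0.245 = 3.09, so A₂/A₁ = 3.09^(1/0.245) = 3.09^4.082
ln(A₂/A₁) = ln 3.09 / 0.245 = 1.1282 / 0.245 = 4.6048
A₂/A₁ = e^4.6048 ≈ 99.96

100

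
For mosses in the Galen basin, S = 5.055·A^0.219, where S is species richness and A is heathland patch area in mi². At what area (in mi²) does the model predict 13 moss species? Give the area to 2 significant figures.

75 mi²

13 = 5.055 × A^0.219  ⇒  A^0.219 = 13/5.055 = 2.572
ln A = ln(2.572) / 0.219 = 0.9446 / 0.219 = 4.3131
A = e^4.3131 ≈ 74.67 mi²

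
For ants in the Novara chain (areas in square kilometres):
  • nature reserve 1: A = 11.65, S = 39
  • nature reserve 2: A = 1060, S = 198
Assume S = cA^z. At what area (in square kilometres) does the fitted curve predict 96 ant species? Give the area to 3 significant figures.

142 square kilometres

z = ln(198/39) / ln(1060/11.65) = 1.6247 / 4.5107 = 0.3602
c = 39 / 11.65^0.3602 = 39 / 2.421 = 16.11
A = (96/16.11)^(1/0.3602) ⇒ ln A = ln(5.961)/0.3602 = 4.9562
A = e^4.9562 ≈ 142.1 square kilometres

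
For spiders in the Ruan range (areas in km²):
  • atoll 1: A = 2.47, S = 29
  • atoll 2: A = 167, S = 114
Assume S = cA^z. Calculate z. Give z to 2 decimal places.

0.32

Taking logs: ln S = ln c + z ln A, so z = (ln S₂ − ln S₁)/(ln A₂ − ln A₁).
z = ln(114/29) / ln(167/2.47) = ln(3.931) / ln(67.61) = 1.3689 / 4.2138 = 0.3249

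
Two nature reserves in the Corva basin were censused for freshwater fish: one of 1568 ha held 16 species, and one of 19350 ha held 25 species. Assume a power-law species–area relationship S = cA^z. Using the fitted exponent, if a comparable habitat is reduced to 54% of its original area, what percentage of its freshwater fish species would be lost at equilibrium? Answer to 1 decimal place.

10.4%

z = ln(25/16) / ln(19350/1568) = 0.4463 / 2.5129 = 0.1776
S_new/S_old = (A_new/A_old)^z = 0.54^0.1776 = exp(0.1776 × -0.6162) = 0.8963
Fraction lost = 1 − 0.8963 = 0.1037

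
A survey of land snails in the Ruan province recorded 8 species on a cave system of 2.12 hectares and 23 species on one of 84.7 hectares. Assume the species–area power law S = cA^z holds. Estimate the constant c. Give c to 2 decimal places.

6.45

z = ln(S₂/S₁) / ln(A₂/A₁) = ln(23/8) / ln(84.7/2.12) = 1.0561 / 3.6877 = 0.2864
c = S₁ / A₁^z = 8 / 2.12^0.2864 = 8 / 1.24 = 6.451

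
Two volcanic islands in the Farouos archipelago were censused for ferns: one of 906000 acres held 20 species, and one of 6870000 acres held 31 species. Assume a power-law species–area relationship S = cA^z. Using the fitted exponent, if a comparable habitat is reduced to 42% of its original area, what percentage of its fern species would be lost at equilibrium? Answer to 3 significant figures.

17.1%

z = ln(31/20) / ln(6870000/906000) = 0.4383 / 2.0259 = 0.2163
S_new/S_old = (A_new/A_old)^z = 0.42^0.2163 = exp(0.2163 × -0.8675) = 0.8289
Fraction lost = 1 − 0.8289 = 0.1711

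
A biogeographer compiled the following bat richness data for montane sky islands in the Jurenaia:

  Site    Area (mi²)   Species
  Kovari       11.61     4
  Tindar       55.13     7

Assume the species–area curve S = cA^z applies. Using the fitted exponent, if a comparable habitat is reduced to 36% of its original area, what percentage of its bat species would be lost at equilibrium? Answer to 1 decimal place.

30.7%

z = ln(7/4) / ln(55.13/11.61) = 0.5596 / 1.5578 = 0.3592
S_new/S_old = (A_new/A_old)^z = 0.36^0.3592 = exp(0.3592 × -1.0217) = 0.6928
Fraction lost = 1 − 0.6928 = 0.3072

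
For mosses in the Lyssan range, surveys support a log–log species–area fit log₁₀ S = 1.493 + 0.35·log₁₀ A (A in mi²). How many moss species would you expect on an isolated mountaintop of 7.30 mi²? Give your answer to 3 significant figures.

62.4

S = 31.12 × 7.3^0.35
ln S = ln 31.12 + 0.35 × ln 7.3 = 3.4378 + 0.35 × 1.9879 = 4.1335
S = e^4.1335 ≈ 62.4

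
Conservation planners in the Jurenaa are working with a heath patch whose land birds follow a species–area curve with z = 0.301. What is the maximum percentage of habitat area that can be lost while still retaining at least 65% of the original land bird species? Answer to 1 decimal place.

Need (A_new/A_old)^0.301 = 0.65, so A_new/A_old = 0.65^(1/0.301) = 0.65^3.322
ln(A_new/A_old) = ln 0.65 / 0.301 = -0.4308 / 0.301 = -1.4312
A_new/A_old = e^-1.4312 ≈ 0.239
Fraction that can be lost = 1 − 0.239 = 0.761

76.1%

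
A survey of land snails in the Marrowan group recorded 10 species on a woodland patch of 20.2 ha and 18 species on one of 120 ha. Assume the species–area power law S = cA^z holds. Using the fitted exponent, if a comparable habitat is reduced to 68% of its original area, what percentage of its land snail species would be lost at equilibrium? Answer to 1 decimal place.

z = ln(18/10) / ln(120/20.2) = 0.5878 / 1.7818 = 0.3299
S_new/S_old = (A_new/A_old)^z = 0.68^0.3299 = exp(0.3299 × -0.3857) = 0.8805
Fraction lost = 1 − 0.8805 = 0.1195

11.9%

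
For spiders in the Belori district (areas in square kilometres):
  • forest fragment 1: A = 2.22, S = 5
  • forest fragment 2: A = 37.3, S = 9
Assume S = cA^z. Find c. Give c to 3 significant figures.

z = ln(S₂/S₁) / ln(A₂/A₁) = ln(9/5) / ln(37.3/2.22) = 0.5878 / 2.8215 = 0.2083
c = S₁ / A₁^z = 5 / 2.22^0.2083 = 5 / 1.181 = 4.235

4.23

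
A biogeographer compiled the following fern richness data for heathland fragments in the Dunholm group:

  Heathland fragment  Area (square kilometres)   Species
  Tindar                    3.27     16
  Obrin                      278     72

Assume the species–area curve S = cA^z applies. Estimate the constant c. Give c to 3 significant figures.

10.7

z = ln(S₂/S₁) / ln(A₂/A₁) = ln(72/16) / ln(278/3.27) = 1.5041 / 4.4428 = 0.3385
c = S₁ / A₁^z = 16 / 3.27^0.3385 = 16 / 1.493 = 10.71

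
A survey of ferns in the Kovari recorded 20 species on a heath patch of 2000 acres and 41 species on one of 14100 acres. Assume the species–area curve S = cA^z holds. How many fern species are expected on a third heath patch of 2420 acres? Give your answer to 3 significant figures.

21.5

z = ln(41/20) / ln(14100/2000) = 0.7178 / 1.9530 = 0.3676
c = 20 / 2000^0.3676 = 20 / 16.34 = 1.224
S₃ = 1.224 × 2420^0.3676 = 1.224 × 17.53 ≈ 21.45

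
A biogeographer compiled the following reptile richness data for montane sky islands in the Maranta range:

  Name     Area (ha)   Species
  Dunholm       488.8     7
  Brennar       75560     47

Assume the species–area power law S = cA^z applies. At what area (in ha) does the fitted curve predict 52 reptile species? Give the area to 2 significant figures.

z = ln(47/7) / ln(75560/488.8) = 1.9042 / 5.0407 = 0.3778
c = 7 / 488.8^0.3778 = 7 / 10.37 = 0.6749
A = (52/0.6749)^(1/0.3778) ⇒ ln A = ln(77.05)/0.3778 = 11.5003
A = e^11.5003 ≈ 98745 ha

99000 ha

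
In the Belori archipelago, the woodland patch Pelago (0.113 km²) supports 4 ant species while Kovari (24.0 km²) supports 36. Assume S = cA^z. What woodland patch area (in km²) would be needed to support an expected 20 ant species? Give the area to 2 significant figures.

5.7 km²

z = ln(36/4) / ln(24/0.113) = 2.1972 / 5.3584 = 0.4101
c = 4 / 0.113^0.4101 = 4 / 0.409 = 9.78
A = (20/9.78)^(1/0.4101) ⇒ ln A = ln(2.045)/0.4101 = 1.7446
A = e^1.7446 ≈ 5.724 km²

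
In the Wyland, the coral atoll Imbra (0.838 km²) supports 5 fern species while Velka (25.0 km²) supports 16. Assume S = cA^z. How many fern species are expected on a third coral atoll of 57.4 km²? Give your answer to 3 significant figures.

21.3

z = ln(16/5) / ln(25/0.838) = 1.1632 / 3.3956 = 0.3425
c = 5 / 0.838^0.3425 = 5 / 0.9413 = 5.312
S₃ = 5.312 × 57.4^0.3425 = 5.312 × 4.004 ≈ 21.27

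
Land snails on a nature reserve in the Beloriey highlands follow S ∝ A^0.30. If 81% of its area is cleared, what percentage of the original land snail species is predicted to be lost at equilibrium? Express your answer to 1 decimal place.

S_new/S_old = (A_new/A_old)^z = 0.19^0.3
= exp(0.3 × ln 0.19) = exp(0.3 × -1.6607) = exp(-0.4982) ≈ 0.6076
Fraction lost = 1 − 0.6076 = 0.3924

39.2%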